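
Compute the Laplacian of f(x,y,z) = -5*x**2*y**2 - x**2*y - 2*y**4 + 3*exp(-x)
-10*x**2 - 34*y**2 - 2*y + 3*exp(-x)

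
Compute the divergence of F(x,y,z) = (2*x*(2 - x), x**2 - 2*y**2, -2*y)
-4*x - 4*y + 4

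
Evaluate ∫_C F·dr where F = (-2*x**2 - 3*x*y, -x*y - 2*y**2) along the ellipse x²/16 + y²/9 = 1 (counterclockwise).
0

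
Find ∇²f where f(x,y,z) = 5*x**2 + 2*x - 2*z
10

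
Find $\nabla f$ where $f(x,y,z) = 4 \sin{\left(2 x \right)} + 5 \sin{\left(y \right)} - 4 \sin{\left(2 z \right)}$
(8*cos(2*x), 5*cos(y), -8*cos(2*z))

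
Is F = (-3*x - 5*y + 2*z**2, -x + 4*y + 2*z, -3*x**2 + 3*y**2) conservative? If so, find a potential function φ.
No, ∇×F = (6*y - 2, 6*x + 4*z, 4) ≠ 0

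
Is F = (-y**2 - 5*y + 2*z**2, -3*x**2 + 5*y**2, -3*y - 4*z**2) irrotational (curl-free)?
No, ∇×F = (-3, 4*z, -6*x + 2*y + 5)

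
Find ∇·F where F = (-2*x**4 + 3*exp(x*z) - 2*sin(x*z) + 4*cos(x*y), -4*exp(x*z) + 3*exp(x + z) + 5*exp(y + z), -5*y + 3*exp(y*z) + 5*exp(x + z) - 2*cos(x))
-8*x**3 + 3*y*exp(y*z) - 4*y*sin(x*y) + 3*z*exp(x*z) - 2*z*cos(x*z) + 5*exp(x + z) + 5*exp(y + z)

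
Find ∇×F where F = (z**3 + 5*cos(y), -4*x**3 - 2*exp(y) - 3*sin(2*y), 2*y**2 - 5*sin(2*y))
(4*y - 10*cos(2*y), 3*z**2, -12*x**2 + 5*sin(y))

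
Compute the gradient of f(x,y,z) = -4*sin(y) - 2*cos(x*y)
(2*y*sin(x*y), 2*x*sin(x*y) - 4*cos(y), 0)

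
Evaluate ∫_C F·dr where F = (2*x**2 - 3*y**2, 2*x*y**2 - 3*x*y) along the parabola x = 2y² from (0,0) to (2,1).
49/30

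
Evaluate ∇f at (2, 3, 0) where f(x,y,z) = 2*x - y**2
(2, -6, 0)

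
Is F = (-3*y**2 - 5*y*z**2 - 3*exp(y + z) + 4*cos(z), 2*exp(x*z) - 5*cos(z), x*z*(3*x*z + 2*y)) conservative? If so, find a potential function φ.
No, ∇×F = (2*x*z - 2*x*exp(x*z) - 5*sin(z), -6*x*z**2 - 12*y*z - 3*exp(y + z) - 4*sin(z), 6*y + 5*z**2 + 2*z*exp(x*z) + 3*exp(y + z)) ≠ 0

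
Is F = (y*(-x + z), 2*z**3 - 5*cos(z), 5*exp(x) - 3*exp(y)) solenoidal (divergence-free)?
No, ∇·F = -y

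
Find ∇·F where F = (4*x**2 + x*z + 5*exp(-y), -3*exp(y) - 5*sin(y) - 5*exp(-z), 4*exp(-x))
8*x + z - 3*exp(y) - 5*cos(y)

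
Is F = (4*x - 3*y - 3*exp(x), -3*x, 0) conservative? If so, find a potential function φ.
Yes, F is conservative. φ = 2*x**2 - 3*x*y - 3*exp(x)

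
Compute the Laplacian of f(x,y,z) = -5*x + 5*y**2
10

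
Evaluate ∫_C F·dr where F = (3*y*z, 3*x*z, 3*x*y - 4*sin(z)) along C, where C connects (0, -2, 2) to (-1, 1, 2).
-6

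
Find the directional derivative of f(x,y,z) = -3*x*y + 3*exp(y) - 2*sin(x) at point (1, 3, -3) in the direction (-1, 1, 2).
sqrt(6)*(cos(1)/3 + 1 + exp(3)/2)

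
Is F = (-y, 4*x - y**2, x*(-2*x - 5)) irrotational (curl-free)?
No, ∇×F = (0, 4*x + 5, 5)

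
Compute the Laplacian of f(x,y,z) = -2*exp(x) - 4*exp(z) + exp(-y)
-2*exp(x) - 4*exp(z) + exp(-y)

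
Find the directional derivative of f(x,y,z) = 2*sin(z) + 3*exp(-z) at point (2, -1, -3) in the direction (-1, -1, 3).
3*sqrt(11)*(-3*exp(3) + 2*cos(3))/11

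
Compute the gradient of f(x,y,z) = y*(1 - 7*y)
(0, 1 - 14*y, 0)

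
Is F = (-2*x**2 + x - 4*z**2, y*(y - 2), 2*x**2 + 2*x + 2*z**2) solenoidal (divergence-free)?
No, ∇·F = -4*x + 2*y + 4*z - 1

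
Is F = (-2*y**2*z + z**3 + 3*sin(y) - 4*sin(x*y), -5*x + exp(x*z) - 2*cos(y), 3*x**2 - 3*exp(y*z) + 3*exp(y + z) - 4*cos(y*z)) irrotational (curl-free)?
No, ∇×F = (-x*exp(x*z) - 3*z*exp(y*z) + 4*z*sin(y*z) + 3*exp(y + z), -6*x - 2*y**2 + 3*z**2, 4*x*cos(x*y) + 4*y*z + z*exp(x*z) - 3*cos(y) - 5)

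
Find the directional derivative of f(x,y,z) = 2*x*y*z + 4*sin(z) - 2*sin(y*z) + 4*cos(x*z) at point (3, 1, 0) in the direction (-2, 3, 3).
12*sqrt(22)/11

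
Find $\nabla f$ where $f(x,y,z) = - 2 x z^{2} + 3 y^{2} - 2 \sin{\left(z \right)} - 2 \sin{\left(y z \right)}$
(-2*z**2, 6*y - 2*z*cos(y*z), -4*x*z - 2*y*cos(y*z) - 2*cos(z))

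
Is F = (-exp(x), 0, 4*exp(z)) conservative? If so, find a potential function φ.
Yes, F is conservative. φ = -exp(x) + 4*exp(z)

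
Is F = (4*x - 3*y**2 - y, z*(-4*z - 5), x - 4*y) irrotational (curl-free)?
No, ∇×F = (8*z + 1, -1, 6*y + 1)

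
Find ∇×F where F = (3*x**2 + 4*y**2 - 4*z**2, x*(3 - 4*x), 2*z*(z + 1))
(0, -8*z, -8*x - 8*y + 3)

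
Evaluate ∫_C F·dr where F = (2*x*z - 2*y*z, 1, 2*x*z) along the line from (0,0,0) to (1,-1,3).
9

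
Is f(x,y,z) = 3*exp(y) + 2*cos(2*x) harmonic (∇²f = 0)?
No, ∇²f = 3*exp(y) - 8*cos(2*x)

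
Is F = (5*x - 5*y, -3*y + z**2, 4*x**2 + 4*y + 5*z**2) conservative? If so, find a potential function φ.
No, ∇×F = (4 - 2*z, -8*x, 5) ≠ 0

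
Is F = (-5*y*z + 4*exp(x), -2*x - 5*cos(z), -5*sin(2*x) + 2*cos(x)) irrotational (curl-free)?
No, ∇×F = (-5*sin(z), -5*y + 2*sin(x) + 10*cos(2*x), 5*z - 2)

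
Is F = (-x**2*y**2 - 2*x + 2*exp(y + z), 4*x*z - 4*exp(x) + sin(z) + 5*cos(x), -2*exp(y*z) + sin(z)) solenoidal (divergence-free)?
No, ∇·F = -2*x*y**2 - 2*y*exp(y*z) + cos(z) - 2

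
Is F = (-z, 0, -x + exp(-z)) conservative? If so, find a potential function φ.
Yes, F is conservative. φ = -x*z - exp(-z)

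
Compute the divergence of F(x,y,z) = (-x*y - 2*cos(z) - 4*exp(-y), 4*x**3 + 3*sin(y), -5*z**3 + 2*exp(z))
-y - 15*z**2 + 2*exp(z) + 3*cos(y)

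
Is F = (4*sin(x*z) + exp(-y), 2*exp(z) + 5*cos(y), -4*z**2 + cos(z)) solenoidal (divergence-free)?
No, ∇·F = 4*z*cos(x*z) - 8*z - 5*sin(y) - sin(z)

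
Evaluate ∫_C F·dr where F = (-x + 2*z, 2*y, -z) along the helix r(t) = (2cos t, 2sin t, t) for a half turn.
pi*(-8 - pi)/2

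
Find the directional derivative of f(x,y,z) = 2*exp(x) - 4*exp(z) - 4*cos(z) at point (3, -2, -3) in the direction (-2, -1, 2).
-(8 + 8*exp(3)*sin(3) + 4*exp(6))*exp(-3)/3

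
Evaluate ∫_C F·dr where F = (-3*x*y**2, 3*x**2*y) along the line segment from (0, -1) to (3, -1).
-27/2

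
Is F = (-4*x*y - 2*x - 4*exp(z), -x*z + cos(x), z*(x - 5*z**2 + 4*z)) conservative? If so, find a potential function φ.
No, ∇×F = (x, -z - 4*exp(z), 4*x - z - sin(x)) ≠ 0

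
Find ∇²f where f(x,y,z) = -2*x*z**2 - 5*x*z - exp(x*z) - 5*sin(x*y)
5*x**2*sin(x*y) - x*(x*exp(x*z) + 4) + 5*y**2*sin(x*y) - z**2*exp(x*z)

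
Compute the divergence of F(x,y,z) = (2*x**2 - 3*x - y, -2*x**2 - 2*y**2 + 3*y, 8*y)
4*x - 4*y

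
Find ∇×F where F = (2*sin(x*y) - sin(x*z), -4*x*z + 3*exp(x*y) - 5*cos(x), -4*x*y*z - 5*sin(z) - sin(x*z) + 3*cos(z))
(4*x*(1 - z), -x*cos(x*z) + 4*y*z + z*cos(x*z), -2*x*cos(x*y) + 3*y*exp(x*y) - 4*z + 5*sin(x))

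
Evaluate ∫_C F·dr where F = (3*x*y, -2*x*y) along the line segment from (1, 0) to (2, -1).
-25/6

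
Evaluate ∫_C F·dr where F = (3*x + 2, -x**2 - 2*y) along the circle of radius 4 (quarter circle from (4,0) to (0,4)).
-272/3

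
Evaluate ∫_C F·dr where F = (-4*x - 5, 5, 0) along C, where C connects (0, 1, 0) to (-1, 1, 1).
3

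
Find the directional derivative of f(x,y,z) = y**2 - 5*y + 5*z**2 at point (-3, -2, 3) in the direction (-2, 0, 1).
6*sqrt(5)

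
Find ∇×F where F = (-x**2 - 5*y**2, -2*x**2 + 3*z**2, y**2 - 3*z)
(2*y - 6*z, 0, -4*x + 10*y)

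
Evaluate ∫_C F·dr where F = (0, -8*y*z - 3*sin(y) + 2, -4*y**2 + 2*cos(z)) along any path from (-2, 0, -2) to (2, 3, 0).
3*cos(3) + 2*sin(2) + 3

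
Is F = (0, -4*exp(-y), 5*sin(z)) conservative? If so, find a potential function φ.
Yes, F is conservative. φ = -5*cos(z) + 4*exp(-y)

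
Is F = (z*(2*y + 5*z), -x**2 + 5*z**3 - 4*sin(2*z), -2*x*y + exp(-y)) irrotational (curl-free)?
No, ∇×F = (-2*x - 15*z**2 + 8*cos(2*z) - exp(-y), 4*y + 10*z, -2*x - 2*z)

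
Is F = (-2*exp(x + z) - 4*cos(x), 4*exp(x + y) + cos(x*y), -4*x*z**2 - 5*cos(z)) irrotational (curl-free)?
No, ∇×F = (0, 4*z**2 - 2*exp(x + z), -y*sin(x*y) + 4*exp(x + y))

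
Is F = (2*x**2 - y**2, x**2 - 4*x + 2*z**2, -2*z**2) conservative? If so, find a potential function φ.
No, ∇×F = (-4*z, 0, 2*x + 2*y - 4) ≠ 0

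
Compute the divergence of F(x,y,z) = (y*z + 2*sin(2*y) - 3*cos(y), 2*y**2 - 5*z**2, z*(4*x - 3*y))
4*x + y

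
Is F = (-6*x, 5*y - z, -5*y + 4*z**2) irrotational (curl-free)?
No, ∇×F = (-4, 0, 0)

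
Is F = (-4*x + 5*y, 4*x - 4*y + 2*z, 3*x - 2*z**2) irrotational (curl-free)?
No, ∇×F = (-2, -3, -1)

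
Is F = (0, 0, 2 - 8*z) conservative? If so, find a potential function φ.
Yes, F is conservative. φ = 2*z*(1 - 2*z)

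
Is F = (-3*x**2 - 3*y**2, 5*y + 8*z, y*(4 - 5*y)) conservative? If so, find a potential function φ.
No, ∇×F = (-10*y - 4, 0, 6*y) ≠ 0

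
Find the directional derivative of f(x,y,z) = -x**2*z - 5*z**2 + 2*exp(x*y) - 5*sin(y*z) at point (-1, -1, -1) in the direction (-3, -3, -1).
sqrt(19)*(-20*cos(1) - 3 + 12*E)/19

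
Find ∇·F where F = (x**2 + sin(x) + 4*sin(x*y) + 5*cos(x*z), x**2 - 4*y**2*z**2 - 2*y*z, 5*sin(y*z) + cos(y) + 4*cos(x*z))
-4*x*sin(x*z) + 2*x - 8*y*z**2 + 4*y*cos(x*y) + 5*y*cos(y*z) - 5*z*sin(x*z) - 2*z + cos(x)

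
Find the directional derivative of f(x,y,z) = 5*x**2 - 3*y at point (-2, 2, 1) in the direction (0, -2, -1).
6*sqrt(5)/5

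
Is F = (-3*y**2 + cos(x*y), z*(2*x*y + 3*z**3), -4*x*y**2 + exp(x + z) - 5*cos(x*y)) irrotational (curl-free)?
No, ∇×F = (-10*x*y + 5*x*sin(x*y) - 12*z**3, 4*y**2 - 5*y*sin(x*y) - exp(x + z), x*sin(x*y) + 2*y*z + 6*y)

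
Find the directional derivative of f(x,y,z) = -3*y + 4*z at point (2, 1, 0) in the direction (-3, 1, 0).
-3*sqrt(10)/10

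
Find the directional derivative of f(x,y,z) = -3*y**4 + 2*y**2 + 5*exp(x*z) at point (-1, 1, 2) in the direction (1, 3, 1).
sqrt(11)*(5 - 24*exp(2))*exp(-2)/11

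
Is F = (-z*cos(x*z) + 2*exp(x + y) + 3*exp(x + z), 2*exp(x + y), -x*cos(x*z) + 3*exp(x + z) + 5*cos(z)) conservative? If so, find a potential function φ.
Yes, F is conservative. φ = 2*exp(x + y) + 3*exp(x + z) + 5*sin(z) - sin(x*z)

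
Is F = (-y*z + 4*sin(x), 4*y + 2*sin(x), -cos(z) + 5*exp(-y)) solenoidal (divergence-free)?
No, ∇·F = sin(z) + 4*cos(x) + 4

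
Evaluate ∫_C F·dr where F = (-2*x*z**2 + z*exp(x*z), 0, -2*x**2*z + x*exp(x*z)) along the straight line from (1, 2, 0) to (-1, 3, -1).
-2 + E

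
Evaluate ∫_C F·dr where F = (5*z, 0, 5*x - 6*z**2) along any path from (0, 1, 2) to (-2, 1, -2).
52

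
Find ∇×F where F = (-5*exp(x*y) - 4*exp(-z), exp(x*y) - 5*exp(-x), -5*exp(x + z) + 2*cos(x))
(0, 5*exp(x + z) + 2*sin(x) + 4*exp(-z), ((5*x + y)*exp(x*y + x) + 5)*exp(-x))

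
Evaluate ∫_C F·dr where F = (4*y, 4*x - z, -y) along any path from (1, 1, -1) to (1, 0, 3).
-5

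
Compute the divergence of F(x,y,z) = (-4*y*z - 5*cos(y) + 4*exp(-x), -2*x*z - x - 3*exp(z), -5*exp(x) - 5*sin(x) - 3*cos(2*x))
-4*exp(-x)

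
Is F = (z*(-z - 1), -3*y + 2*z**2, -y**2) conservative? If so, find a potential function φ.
No, ∇×F = (-2*y - 4*z, -2*z - 1, 0) ≠ 0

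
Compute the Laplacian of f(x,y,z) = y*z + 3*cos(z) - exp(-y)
-3*cos(z) - exp(-y)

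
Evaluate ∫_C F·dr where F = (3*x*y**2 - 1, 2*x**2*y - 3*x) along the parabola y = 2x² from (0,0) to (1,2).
-1/3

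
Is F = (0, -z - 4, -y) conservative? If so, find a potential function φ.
Yes, F is conservative. φ = y*(-z - 4)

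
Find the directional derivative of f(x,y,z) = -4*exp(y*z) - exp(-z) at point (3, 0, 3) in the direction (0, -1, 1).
sqrt(2)*(1 + 12*exp(3))*exp(-3)/2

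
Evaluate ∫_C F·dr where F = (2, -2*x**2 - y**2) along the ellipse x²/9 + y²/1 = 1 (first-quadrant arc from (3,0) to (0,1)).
-55/3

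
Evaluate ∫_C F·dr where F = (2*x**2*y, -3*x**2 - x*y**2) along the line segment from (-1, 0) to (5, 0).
0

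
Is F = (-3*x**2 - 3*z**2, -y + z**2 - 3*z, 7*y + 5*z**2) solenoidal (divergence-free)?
No, ∇·F = -6*x + 10*z - 1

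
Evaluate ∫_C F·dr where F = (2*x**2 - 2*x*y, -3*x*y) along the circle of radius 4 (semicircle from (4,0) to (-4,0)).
-640/3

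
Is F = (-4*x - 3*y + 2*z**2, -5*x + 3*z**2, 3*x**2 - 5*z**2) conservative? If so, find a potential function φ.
No, ∇×F = (-6*z, -6*x + 4*z, -2) ≠ 0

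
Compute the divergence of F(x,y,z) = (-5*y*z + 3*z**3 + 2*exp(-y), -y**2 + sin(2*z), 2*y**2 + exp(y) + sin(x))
-2*y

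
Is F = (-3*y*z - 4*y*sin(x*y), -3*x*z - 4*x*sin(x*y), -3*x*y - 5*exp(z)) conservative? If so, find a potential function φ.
Yes, F is conservative. φ = -3*x*y*z - 5*exp(z) + 4*cos(x*y)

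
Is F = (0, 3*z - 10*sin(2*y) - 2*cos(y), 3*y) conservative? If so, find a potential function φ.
Yes, F is conservative. φ = 3*y*z - 2*sin(y) + 5*cos(2*y)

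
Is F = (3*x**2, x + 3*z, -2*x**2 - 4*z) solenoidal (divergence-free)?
No, ∇·F = 6*x - 4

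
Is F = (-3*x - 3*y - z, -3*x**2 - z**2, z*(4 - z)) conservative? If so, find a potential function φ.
No, ∇×F = (2*z, -1, 3 - 6*x) ≠ 0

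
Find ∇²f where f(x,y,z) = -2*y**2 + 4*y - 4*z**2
-12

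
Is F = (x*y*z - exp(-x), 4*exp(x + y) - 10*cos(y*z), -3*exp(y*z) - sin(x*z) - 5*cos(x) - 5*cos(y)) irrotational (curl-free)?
No, ∇×F = (-10*y*sin(y*z) - 3*z*exp(y*z) + 5*sin(y), x*y + z*cos(x*z) - 5*sin(x), -x*z + 4*exp(x + y))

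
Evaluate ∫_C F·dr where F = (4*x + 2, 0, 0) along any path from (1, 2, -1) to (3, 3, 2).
20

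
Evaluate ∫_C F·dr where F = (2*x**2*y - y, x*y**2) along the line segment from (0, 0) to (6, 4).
516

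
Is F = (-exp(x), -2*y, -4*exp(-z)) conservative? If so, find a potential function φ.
Yes, F is conservative. φ = -y**2 - exp(x) + 4*exp(-z)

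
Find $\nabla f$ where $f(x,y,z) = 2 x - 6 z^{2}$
(2, 0, -12*z)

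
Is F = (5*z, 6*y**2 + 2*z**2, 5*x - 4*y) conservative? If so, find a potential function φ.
No, ∇×F = (-4*z - 4, 0, 0) ≠ 0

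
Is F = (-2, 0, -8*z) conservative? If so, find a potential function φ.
Yes, F is conservative. φ = -2*x - 4*z**2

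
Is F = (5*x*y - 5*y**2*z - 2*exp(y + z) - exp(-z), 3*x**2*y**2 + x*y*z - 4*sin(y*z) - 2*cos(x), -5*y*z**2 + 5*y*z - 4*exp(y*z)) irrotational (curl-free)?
No, ∇×F = (-x*y + 4*y*cos(y*z) - 5*z**2 - 4*z*exp(y*z) + 5*z, -5*y**2 - 2*exp(y + z) + exp(-z), 6*x*y**2 - 5*x + 11*y*z + 2*exp(y + z) + 2*sin(x))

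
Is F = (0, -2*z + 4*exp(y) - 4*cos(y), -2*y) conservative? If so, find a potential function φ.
Yes, F is conservative. φ = -2*y*z + 4*exp(y) - 4*sin(y)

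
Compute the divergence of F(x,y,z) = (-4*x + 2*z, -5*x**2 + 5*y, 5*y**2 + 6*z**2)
12*z + 1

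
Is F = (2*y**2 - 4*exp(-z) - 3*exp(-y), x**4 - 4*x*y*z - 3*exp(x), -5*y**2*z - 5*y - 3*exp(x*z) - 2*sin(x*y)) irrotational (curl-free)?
No, ∇×F = (4*x*y - 2*x*cos(x*y) - 10*y*z - 5, 2*y*cos(x*y) + 3*z*exp(x*z) + 4*exp(-z), 4*x**3 - 4*y*z - 4*y - 3*exp(x) - 3*exp(-y))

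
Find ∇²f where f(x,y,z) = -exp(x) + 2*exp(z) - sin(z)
-exp(x) + 2*exp(z) + sin(z)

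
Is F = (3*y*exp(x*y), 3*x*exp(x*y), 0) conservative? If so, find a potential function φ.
Yes, F is conservative. φ = 3*exp(x*y)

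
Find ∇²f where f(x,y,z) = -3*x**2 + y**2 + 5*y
-4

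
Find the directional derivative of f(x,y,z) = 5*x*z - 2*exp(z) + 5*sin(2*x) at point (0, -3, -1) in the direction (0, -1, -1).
sqrt(2)*exp(-1)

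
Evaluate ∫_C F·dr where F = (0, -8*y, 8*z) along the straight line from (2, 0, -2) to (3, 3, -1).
-48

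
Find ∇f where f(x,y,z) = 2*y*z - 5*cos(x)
(5*sin(x), 2*z, 2*y)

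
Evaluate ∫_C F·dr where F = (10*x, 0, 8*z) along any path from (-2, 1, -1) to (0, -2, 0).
-24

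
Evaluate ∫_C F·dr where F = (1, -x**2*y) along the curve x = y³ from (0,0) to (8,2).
-24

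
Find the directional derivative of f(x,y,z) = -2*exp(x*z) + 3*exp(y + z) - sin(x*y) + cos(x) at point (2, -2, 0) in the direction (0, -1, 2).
sqrt(5)*(-8*exp(2) + 2*exp(2)*cos(4) + 3)*exp(-2)/5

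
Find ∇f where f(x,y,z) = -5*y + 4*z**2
(0, -5, 8*z)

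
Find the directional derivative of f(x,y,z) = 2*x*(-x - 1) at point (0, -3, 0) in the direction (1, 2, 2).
-2/3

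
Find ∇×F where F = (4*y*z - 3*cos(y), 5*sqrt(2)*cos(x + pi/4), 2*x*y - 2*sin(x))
(2*x, 2*y + 2*cos(x), -4*z - 3*sin(y) - 5*sqrt(2)*sin(x + pi/4))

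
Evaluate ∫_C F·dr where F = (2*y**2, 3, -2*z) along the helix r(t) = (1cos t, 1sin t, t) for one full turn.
-4*pi**2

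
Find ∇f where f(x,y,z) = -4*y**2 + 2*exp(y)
(0, -8*y + 2*exp(y), 0)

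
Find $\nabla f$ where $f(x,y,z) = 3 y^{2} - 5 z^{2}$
(0, 6*y, -10*z)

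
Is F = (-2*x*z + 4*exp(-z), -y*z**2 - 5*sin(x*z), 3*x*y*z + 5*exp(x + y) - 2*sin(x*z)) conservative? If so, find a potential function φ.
No, ∇×F = (3*x*z + 5*x*cos(x*z) + 2*y*z + 5*exp(x + y), -2*x - 3*y*z + 2*z*cos(x*z) - 5*exp(x + y) - 4*exp(-z), -5*z*cos(x*z)) ≠ 0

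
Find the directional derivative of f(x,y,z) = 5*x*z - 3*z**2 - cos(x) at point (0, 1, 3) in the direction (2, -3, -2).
66*sqrt(17)/17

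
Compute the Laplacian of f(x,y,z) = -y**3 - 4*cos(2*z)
-6*y + 16*cos(2*z)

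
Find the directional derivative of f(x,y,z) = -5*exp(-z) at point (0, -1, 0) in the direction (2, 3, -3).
-15*sqrt(22)/22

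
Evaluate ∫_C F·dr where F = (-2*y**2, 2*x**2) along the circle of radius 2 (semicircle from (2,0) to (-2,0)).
64/3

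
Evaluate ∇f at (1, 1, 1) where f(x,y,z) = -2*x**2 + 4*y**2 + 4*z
(-4, 8, 4)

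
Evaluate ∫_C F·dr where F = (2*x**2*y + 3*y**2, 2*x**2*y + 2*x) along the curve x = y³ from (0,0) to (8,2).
744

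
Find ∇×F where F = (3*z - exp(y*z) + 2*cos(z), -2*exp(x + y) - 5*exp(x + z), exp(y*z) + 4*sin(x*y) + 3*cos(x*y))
(-3*x*sin(x*y) + 4*x*cos(x*y) + z*exp(y*z) + 5*exp(x + z), -y*exp(y*z) + 3*y*sin(x*y) - 4*y*cos(x*y) - 2*sin(z) + 3, z*exp(y*z) - 2*exp(x + y) - 5*exp(x + z))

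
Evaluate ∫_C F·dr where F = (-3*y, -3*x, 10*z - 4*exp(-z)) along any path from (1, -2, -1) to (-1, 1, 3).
-4*E + 4*exp(-3) + 37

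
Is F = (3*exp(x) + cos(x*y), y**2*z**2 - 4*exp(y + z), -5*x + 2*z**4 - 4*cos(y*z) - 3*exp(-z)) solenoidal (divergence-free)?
No, ∇·F = 2*y*z**2 - y*sin(x*y) + 4*y*sin(y*z) + 8*z**3 + 3*exp(x) - 4*exp(y + z) + 3*exp(-z)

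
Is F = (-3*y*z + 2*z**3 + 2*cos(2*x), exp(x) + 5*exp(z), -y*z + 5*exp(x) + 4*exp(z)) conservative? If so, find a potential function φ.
No, ∇×F = (-z - 5*exp(z), -3*y + 6*z**2 - 5*exp(x), 3*z + exp(x)) ≠ 0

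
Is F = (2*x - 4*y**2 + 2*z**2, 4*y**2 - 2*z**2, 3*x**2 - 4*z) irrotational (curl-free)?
No, ∇×F = (4*z, -6*x + 4*z, 8*y)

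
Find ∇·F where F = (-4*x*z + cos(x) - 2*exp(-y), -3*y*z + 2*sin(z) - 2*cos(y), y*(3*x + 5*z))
5*y - 7*z - sin(x) + 2*sin(y)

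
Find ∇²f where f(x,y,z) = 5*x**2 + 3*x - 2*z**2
6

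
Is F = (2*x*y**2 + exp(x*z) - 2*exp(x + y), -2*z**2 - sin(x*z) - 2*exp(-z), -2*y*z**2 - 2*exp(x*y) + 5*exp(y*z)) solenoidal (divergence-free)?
No, ∇·F = 2*y**2 - 4*y*z + 5*y*exp(y*z) + z*exp(x*z) - 2*exp(x + y)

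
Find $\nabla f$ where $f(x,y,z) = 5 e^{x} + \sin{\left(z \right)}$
(5*exp(x), 0, cos(z))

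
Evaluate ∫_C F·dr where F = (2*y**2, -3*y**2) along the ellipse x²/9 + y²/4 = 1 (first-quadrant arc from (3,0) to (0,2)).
-24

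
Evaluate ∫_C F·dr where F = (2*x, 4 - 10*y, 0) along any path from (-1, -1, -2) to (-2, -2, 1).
-16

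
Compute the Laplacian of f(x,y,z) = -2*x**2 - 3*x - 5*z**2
-14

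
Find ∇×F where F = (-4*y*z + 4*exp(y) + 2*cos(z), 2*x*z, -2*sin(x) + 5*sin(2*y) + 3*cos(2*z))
(-2*x + 10*cos(2*y), -4*y - 2*sin(z) + 2*cos(x), 6*z - 4*exp(y))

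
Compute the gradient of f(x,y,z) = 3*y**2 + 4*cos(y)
(0, 6*y - 4*sin(y), 0)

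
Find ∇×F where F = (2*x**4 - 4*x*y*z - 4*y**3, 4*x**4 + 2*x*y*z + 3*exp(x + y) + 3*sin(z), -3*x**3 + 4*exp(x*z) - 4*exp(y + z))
(-2*x*y - 4*exp(y + z) - 3*cos(z), 9*x**2 - 4*x*y - 4*z*exp(x*z), 16*x**3 + 4*x*z + 12*y**2 + 2*y*z + 3*exp(x + y))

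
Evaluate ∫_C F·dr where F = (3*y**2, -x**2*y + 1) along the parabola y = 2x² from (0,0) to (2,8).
-8/15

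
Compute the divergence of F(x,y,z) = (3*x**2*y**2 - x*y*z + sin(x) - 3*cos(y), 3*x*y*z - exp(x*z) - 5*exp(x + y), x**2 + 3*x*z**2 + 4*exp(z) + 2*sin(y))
6*x*y**2 + 9*x*z - y*z + 4*exp(z) - 5*exp(x + y) + cos(x)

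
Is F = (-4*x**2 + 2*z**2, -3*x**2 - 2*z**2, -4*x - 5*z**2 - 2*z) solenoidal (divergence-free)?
No, ∇·F = -8*x - 10*z - 2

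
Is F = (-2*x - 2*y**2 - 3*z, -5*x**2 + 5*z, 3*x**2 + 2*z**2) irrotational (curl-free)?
No, ∇×F = (-5, -6*x - 3, -10*x + 4*y)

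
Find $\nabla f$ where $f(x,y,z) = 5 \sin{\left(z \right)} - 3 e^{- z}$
(0, 0, 5*cos(z) + 3*exp(-z))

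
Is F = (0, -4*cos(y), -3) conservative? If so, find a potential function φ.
Yes, F is conservative. φ = -3*z - 4*sin(y)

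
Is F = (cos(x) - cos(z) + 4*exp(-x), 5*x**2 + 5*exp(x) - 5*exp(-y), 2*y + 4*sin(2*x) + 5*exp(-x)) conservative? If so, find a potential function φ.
No, ∇×F = (2, sin(z) - 8*cos(2*x) + 5*exp(-x), 10*x + 5*exp(x)) ≠ 0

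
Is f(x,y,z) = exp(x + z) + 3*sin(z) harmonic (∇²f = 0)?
No, ∇²f = 2*exp(x + z) - 3*sin(z)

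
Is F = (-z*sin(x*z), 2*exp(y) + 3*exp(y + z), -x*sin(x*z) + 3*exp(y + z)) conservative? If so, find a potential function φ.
Yes, F is conservative. φ = 2*exp(y) + 3*exp(y + z) + cos(x*z)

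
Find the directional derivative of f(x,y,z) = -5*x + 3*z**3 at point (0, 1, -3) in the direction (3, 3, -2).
-177*sqrt(22)/22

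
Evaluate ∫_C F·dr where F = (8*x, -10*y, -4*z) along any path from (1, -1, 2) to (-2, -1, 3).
2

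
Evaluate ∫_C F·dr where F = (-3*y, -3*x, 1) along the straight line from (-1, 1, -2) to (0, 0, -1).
-2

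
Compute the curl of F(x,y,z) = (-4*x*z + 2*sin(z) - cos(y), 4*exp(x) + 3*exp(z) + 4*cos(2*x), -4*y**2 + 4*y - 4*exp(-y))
(-8*y - 3*exp(z) + 4 + 4*exp(-y), -4*x + 2*cos(z), 4*exp(x) - 8*sin(2*x) - sin(y))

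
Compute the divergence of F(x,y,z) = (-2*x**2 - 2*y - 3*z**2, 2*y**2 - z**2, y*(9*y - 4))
-4*x + 4*y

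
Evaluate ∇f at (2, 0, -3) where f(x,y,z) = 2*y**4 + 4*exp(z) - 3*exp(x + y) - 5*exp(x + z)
((-3*exp(3) - 5)*exp(-1), -3*exp(2), (4 - 5*exp(2))*exp(-3))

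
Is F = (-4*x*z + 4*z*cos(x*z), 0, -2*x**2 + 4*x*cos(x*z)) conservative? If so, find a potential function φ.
Yes, F is conservative. φ = -2*x**2*z + 4*sin(x*z)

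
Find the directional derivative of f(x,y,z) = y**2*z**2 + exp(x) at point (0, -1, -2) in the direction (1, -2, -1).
7*sqrt(6)/2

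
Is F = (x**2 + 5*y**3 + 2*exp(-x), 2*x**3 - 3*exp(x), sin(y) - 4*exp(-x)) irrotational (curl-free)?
No, ∇×F = (cos(y), -4*exp(-x), 6*x**2 - 15*y**2 - 3*exp(x))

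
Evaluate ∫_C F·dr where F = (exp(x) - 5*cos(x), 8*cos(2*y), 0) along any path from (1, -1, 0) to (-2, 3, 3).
-E + 4*sin(6) + exp(-2) + 5*sin(1) + 9*sin(2)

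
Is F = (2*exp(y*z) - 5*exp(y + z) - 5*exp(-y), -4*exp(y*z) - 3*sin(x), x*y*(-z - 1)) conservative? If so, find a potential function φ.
No, ∇×F = (-x*(z + 1) + 4*y*exp(y*z), y*(z + 1) + 2*y*exp(y*z) - 5*exp(y + z), -2*z*exp(y*z) + 5*exp(y + z) - 3*cos(x) - 5*exp(-y)) ≠ 0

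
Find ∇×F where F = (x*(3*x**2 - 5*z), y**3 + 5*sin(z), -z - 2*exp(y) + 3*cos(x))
(-2*exp(y) - 5*cos(z), -5*x + 3*sin(x), 0)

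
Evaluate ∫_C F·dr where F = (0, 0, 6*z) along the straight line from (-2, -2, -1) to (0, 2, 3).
24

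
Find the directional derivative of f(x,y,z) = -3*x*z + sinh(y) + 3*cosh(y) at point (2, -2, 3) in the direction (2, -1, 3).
-sqrt(14)*(-3*sinh(2) + cosh(2) + 36)/14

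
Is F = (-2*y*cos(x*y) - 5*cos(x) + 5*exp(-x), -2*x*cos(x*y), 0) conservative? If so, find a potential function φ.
Yes, F is conservative. φ = -5*sin(x) - 2*sin(x*y) - 5*exp(-x)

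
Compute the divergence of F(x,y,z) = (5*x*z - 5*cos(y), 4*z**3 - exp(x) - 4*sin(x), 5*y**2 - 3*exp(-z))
5*z + 3*exp(-z)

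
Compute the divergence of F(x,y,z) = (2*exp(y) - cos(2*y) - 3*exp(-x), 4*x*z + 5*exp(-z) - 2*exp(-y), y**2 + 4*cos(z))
-4*sin(z) + 2*exp(-y) + 3*exp(-x)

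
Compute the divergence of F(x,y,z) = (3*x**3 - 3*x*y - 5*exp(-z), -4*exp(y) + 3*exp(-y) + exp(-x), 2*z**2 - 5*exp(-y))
9*x**2 - 3*y + 4*z - sinh(y) - 7*cosh(y)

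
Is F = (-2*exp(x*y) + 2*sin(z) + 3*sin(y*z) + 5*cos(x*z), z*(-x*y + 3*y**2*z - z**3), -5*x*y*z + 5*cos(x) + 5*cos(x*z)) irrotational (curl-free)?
No, ∇×F = (x*y - 5*x*z - 6*y**2*z + 4*z**3, -5*x*sin(x*z) + 5*y*z + 3*y*cos(y*z) + 5*z*sin(x*z) + 5*sin(x) + 2*cos(z), 2*x*exp(x*y) - y*z - 3*z*cos(y*z))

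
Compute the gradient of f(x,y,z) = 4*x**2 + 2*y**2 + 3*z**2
(8*x, 4*y, 6*z)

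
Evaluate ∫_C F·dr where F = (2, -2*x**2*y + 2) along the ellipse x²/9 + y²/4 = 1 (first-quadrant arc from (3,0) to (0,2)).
-20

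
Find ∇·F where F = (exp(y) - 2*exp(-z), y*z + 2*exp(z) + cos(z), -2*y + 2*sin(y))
z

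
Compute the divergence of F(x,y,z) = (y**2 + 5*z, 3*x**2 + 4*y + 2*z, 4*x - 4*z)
0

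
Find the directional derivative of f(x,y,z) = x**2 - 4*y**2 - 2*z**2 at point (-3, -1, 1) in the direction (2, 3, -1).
8*sqrt(14)/7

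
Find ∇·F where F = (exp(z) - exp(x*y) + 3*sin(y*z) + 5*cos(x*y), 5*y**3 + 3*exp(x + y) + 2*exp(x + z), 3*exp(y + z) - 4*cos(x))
15*y**2 - y*exp(x*y) - 5*y*sin(x*y) + 3*exp(x + y) + 3*exp(y + z)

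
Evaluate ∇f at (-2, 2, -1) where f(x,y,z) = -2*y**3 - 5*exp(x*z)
(5*exp(2), -24, 10*exp(2))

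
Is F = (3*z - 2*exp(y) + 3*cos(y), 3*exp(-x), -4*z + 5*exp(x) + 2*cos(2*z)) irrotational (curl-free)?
No, ∇×F = (0, 3 - 5*exp(x), 2*exp(y) + 3*sin(y) - 3*exp(-x))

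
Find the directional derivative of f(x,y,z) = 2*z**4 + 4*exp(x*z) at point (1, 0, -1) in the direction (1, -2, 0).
-4*sqrt(5)*exp(-1)/5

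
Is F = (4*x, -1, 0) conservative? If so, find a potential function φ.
Yes, F is conservative. φ = 2*x**2 - y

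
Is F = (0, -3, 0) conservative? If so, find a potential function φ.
Yes, F is conservative. φ = -3*y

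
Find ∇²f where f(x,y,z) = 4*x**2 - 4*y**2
0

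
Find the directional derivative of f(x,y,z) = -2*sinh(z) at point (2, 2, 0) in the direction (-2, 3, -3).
3*sqrt(22)/11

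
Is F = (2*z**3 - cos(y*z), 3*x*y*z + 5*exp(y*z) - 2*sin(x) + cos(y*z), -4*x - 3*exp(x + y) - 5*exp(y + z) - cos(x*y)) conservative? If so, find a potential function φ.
No, ∇×F = (-3*x*y + x*sin(x*y) - 5*y*exp(y*z) + y*sin(y*z) - 3*exp(x + y) - 5*exp(y + z), -y*sin(x*y) + y*sin(y*z) + 6*z**2 + 3*exp(x + y) + 4, 3*y*z - z*sin(y*z) - 2*cos(x)) ≠ 0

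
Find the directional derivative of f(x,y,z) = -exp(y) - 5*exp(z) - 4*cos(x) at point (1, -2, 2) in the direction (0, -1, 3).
sqrt(10)*(1 - 15*exp(4))*exp(-2)/10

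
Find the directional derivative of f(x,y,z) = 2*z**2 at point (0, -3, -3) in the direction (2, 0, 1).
-12*sqrt(5)/5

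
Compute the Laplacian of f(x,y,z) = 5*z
0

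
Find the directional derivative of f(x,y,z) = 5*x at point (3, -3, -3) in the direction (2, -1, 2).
10/3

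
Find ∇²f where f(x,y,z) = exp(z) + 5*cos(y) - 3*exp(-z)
exp(z) - 5*cos(y) - 3*exp(-z)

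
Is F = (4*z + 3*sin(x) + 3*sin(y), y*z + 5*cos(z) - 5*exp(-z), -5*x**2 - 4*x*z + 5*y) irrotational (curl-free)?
No, ∇×F = (-y + 5*sin(z) + 5 - 5*exp(-z), 10*x + 4*z + 4, -3*cos(y))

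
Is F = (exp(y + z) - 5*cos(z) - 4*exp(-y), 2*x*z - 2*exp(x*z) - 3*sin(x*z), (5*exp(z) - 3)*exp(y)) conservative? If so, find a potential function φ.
No, ∇×F = (2*x*exp(x*z) + 3*x*cos(x*z) - 2*x + (5*exp(z) - 3)*exp(y), exp(y + z) + 5*sin(z), -2*z*exp(x*z) - 3*z*cos(x*z) + 2*z - exp(y + z) - 4*exp(-y)) ≠ 0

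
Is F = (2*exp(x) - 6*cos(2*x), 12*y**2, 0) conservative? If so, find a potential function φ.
Yes, F is conservative. φ = 4*y**3 + 2*exp(x) - 3*sin(2*x)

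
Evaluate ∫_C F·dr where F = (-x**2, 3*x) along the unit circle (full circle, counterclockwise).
3*pi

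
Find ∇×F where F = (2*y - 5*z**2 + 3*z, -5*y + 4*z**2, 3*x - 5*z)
(-8*z, -10*z, -2)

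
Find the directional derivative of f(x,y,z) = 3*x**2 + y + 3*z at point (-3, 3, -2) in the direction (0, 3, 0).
1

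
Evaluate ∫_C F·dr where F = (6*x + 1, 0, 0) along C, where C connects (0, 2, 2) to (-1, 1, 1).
2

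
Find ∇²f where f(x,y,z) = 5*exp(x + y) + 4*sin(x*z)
-4*x**2*sin(x*z) - 4*z**2*sin(x*z) + 10*exp(x + y)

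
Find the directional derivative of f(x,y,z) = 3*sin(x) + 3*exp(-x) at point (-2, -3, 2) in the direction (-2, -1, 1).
sqrt(6)*(-cos(2) + exp(2))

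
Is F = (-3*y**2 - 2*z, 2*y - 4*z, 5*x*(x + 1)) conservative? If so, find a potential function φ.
No, ∇×F = (4, -10*x - 7, 6*y) ≠ 0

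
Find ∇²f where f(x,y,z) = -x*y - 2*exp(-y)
-2*exp(-y)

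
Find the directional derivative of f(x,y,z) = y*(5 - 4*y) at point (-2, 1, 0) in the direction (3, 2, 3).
-3*sqrt(22)/11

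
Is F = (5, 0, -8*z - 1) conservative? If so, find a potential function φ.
Yes, F is conservative. φ = 5*x - 4*z**2 - z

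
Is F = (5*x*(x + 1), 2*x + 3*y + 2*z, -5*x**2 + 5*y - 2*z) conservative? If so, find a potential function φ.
No, ∇×F = (3, 10*x, 2) ≠ 0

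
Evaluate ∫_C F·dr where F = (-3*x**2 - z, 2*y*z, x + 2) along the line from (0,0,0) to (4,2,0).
-64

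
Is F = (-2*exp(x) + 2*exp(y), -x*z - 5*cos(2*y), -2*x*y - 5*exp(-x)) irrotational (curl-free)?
No, ∇×F = (-x, 2*y - 5*exp(-x), -z - 2*exp(y))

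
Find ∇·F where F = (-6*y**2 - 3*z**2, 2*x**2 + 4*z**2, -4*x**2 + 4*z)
4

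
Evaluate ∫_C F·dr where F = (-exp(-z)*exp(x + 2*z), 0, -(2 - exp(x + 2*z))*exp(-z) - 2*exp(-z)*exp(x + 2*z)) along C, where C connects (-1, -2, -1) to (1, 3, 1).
(E*(2 - exp(3)) - 2*exp(3) + 1)*exp(-2)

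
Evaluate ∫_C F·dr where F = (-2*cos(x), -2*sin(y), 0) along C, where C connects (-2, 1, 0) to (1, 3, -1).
-2*sqrt(2)*sin(pi/4 + 1) + 2*cos(3) - 2*sin(2)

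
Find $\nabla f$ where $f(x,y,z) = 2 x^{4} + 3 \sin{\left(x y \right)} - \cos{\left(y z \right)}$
(8*x**3 + 3*y*cos(x*y), 3*x*cos(x*y) + z*sin(y*z), y*sin(y*z))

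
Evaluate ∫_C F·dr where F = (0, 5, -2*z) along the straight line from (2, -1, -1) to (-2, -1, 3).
-8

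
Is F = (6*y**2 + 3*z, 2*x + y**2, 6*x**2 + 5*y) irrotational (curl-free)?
No, ∇×F = (5, 3 - 12*x, 2 - 12*y)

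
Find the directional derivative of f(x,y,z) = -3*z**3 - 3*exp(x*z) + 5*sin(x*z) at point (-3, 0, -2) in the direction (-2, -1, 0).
sqrt(5)*(-12*exp(6)/5 + 4*cos(6))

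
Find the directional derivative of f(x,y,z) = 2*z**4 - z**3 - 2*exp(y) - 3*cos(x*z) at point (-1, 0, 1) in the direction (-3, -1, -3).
-13*sqrt(19)/19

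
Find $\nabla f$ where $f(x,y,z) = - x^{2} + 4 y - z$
(-2*x, 4, -1)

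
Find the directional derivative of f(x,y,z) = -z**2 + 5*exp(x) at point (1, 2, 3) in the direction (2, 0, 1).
sqrt(5)*(-6/5 + 2*E)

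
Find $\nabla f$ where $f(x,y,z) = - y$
(0, -1, 0)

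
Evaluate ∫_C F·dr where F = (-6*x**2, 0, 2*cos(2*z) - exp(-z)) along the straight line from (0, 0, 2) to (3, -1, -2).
-54 - exp(-2) - 2*sin(4) + exp(2)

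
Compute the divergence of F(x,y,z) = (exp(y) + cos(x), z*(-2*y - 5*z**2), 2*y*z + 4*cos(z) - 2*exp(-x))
2*y - 2*z - sin(x) - 4*sin(z)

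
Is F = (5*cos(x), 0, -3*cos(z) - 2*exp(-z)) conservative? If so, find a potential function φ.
Yes, F is conservative. φ = 5*sin(x) - 3*sin(z) + 2*exp(-z)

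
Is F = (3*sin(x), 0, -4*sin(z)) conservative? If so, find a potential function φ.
Yes, F is conservative. φ = -3*cos(x) + 4*cos(z)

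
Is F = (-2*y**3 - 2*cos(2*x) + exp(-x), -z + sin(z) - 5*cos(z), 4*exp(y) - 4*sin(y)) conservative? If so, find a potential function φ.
No, ∇×F = (4*exp(y) - 5*sin(z) - 4*cos(y) - cos(z) + 1, 0, 6*y**2) ≠ 0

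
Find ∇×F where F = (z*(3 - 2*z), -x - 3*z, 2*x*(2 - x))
(3, 4*x - 4*z - 1, -1)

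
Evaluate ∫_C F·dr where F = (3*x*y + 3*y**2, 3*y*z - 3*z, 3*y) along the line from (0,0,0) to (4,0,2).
0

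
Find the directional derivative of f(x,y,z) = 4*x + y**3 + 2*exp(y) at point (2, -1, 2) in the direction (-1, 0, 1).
-2*sqrt(2)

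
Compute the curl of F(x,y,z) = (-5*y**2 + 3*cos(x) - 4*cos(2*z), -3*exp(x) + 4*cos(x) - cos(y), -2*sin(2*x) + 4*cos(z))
(0, 8*sin(2*z) + 4*cos(2*x), 10*y - 3*exp(x) - 4*sin(x))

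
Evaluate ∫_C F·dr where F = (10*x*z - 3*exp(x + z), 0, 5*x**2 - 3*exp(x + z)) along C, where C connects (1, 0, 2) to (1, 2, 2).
0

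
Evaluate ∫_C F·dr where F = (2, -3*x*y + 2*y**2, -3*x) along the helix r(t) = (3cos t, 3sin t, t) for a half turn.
-66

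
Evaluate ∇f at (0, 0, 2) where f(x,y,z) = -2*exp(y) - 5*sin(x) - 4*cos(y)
(-5, -2, 0)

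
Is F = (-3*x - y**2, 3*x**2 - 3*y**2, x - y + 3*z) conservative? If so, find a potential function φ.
No, ∇×F = (-1, -1, 6*x + 2*y) ≠ 0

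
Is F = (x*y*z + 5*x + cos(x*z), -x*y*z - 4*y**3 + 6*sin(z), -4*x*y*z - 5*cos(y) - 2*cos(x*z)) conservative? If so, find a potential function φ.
No, ∇×F = (x*y - 4*x*z + 5*sin(y) - 6*cos(z), x*y - x*sin(x*z) + 4*y*z - 2*z*sin(x*z), z*(-x - y)) ≠ 0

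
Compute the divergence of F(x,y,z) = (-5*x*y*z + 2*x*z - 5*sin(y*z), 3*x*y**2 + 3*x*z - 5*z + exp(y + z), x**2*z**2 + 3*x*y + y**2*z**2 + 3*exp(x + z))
2*x**2*z + 6*x*y + 2*y**2*z - 5*y*z + 2*z + 3*exp(x + z) + exp(y + z)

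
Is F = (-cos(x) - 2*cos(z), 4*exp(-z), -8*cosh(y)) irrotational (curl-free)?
No, ∇×F = (-8*sinh(y) + 4*exp(-z), 2*sin(z), 0)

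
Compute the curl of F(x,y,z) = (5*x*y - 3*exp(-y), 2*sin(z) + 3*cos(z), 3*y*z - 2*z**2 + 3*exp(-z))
(3*z + 3*sin(z) - 2*cos(z), 0, -5*x - 3*exp(-y))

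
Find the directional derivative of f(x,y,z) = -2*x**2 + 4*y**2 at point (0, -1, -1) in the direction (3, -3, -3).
8*sqrt(3)/3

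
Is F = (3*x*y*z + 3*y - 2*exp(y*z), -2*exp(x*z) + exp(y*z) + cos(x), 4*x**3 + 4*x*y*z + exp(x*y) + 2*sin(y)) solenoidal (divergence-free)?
No, ∇·F = 4*x*y + 3*y*z + z*exp(y*z)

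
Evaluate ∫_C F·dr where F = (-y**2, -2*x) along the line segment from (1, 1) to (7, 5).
-94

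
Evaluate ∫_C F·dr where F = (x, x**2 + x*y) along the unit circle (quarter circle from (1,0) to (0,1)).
1/2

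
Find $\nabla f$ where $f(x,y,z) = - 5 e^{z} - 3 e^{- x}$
(3*exp(-x), 0, -5*exp(z))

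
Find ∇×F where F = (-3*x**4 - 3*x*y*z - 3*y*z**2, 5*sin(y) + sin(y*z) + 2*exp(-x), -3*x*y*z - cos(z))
(-3*x*z - y*cos(y*z), 3*y*(-x - z), (3*z*(x + z)*exp(x) - 2)*exp(-x))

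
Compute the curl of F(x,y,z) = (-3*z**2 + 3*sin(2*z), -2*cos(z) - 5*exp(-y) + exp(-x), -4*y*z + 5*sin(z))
(-4*z - 2*sin(z), -6*z + 6*cos(2*z), -exp(-x))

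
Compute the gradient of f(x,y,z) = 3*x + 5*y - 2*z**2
(3, 5, -4*z)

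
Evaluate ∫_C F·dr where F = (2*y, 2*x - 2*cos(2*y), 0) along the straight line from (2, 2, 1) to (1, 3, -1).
-2 + sin(4) - sin(6)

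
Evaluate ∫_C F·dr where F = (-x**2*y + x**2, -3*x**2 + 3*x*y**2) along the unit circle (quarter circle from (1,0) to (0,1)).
-7/3 + pi/4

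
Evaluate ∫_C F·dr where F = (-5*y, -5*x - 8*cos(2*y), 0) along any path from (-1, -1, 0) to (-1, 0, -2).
5 - 4*sin(2)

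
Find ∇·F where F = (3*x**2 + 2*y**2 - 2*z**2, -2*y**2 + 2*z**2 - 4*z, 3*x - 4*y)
6*x - 4*y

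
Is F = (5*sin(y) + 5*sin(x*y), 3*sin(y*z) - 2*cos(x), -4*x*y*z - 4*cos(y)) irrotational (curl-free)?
No, ∇×F = (-4*x*z - 3*y*cos(y*z) + 4*sin(y), 4*y*z, -5*x*cos(x*y) + 2*sin(x) - 5*cos(y))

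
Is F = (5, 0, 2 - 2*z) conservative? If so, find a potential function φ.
Yes, F is conservative. φ = 5*x - z**2 + 2*z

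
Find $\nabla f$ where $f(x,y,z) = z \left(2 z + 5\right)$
(0, 0, 4*z + 5)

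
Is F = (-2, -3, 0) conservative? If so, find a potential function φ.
Yes, F is conservative. φ = -2*x - 3*y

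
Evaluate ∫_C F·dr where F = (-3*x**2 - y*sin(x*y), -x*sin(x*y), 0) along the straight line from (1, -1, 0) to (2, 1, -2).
-7 - cos(1) + cos(2)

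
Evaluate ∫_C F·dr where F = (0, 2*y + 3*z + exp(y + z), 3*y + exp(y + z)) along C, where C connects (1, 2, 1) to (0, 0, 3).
-10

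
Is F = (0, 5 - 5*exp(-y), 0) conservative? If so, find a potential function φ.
Yes, F is conservative. φ = 5*y + 5*exp(-y)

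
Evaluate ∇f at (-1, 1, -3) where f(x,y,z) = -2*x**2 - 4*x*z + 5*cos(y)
(16, -5*sin(1), 4)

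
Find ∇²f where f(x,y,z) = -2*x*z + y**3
6*y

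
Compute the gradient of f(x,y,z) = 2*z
(0, 0, 2)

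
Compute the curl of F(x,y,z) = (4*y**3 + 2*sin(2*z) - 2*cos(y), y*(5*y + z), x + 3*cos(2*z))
(-y, 4*cos(2*z) - 1, -12*y**2 - 2*sin(y))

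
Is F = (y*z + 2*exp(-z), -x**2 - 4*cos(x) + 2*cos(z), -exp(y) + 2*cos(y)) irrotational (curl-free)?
No, ∇×F = (-exp(y) - 2*sin(y) + 2*sin(z), y - 2*exp(-z), -2*x - z + 4*sin(x))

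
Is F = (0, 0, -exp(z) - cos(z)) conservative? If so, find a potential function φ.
Yes, F is conservative. φ = -exp(z) - sin(z)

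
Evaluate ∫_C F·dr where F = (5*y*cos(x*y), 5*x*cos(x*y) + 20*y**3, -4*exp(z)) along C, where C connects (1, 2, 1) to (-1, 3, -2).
-5*sin(2) - 5*sin(3) - 4*exp(-2) + 4*E + 325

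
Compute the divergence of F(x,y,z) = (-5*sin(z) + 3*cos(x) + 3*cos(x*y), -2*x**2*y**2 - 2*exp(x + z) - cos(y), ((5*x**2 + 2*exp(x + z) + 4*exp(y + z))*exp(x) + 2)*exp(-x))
-4*x**2*y - 3*y*sin(x*y) + 2*exp(x + z) + 4*exp(y + z) - 3*sin(x) + sin(y)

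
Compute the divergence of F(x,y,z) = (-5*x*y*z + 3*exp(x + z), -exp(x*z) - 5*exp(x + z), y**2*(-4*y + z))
y**2 - 5*y*z + 3*exp(x + z)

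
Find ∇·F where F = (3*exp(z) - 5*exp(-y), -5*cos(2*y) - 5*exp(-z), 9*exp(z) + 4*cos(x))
9*exp(z) + 10*sin(2*y)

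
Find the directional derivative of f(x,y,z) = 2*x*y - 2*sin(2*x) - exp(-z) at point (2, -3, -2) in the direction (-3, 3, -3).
sqrt(3)*(-exp(2) + 4*cos(4) + 10)/3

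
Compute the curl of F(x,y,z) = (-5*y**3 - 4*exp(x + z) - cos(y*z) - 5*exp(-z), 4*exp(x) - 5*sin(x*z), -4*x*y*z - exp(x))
(x*(-4*z + 5*cos(x*z)), 4*y*z + y*sin(y*z) + exp(x) - 4*exp(x + z) + 5*exp(-z), 15*y**2 - z*sin(y*z) - 5*z*cos(x*z) + 4*exp(x))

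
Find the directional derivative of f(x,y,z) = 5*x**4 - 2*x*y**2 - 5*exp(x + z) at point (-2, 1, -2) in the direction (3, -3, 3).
10*sqrt(3)*(-17*exp(4) - 1)*exp(-4)/3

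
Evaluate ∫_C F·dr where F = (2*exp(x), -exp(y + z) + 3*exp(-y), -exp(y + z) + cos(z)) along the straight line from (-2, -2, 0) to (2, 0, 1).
-3 - E - exp(-2) + sin(1) + 5*exp(2)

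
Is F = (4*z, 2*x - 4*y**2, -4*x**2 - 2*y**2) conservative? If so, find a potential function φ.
No, ∇×F = (-4*y, 8*x + 4, 2) ≠ 0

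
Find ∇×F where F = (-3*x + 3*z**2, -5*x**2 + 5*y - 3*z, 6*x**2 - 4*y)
(-1, -12*x + 6*z, -10*x)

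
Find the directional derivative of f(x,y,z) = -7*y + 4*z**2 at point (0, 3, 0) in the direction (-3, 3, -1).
-21*sqrt(19)/19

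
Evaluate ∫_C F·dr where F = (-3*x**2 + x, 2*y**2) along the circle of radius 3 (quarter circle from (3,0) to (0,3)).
81/2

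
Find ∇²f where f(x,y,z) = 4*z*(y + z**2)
24*z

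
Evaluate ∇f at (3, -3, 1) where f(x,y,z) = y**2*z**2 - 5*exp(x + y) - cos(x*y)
(-5 + 3*sin(9), -11 - 3*sin(9), 18)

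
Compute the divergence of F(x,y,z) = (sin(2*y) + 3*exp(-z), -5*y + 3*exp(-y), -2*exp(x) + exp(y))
-5 - 3*exp(-y)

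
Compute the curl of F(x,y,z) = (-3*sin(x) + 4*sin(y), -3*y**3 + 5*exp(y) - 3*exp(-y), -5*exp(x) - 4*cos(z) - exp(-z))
(0, 5*exp(x), -4*cos(y))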